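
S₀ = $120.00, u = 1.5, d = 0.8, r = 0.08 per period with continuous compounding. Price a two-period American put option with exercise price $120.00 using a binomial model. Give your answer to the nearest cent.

$13.19

Risk-neutral probability p = (e^0.08 − 0.8)/(1.5 − 0.8) = 0.2833/0.7000 = 0.4047
Terminal stock prices: S_uu = 270, S_ud = 144, S_dd = 76.8
Terminal payoffs (K − S): max(-150, 0) = 0, max(-24, 0) = 0, max(43.2, 0) = 43.2
Node u (S = 180): continuation = e^(−0.08)·[0.4047·0.0000 + 0.5953·0.0000] = 0.0000; exercise value = 0.0000 ≤ continuation, so V_u = 0.0000
Node d (S = 96): continuation = e^(−0.08)·[0.4047·0.0000 + 0.5953·43.2000] = 23.7399; exercise value = 24.0000 > continuation, so V_d = 24.0000 (exercise)
Node 0 (S = 120): continuation = e^(−0.08)·[0.4047·0.0000 + 0.5953·24.0000] = 13.1888; exercise value = 0.0000 ≤ continuation, so V_0 = 13.1888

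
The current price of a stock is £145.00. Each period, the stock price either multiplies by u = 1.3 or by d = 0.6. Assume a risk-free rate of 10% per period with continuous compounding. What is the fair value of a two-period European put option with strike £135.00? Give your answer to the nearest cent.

Risk-neutral probability p = (e^0.1 − 0.6)/(1.3 − 0.6) = 0.5052/0.7000 = 0.7217
Terminal stock prices: S_uu = 245.1, S_ud = 113.1, S_dd = 52.2
Terminal payoffs (K − S): max(-110.1, 0) = 0, max(21.9, 0) = 21.9, max(82.8, 0) = 82.8
Node u (S = 188.5): V_u = e^(−0.1)·[0.7217·0.0000 + 0.2783·21.9000] = 5.5153
Node d (S = 87): V_d = e^(−0.1)·[0.7217·21.9000 + 0.2783·82.8000] = 35.1531
Node 0 (S = 145): V_0 = e^(−0.1)·[0.7217·5.5153 + 0.2783·35.1531] = 12.4545

£12.45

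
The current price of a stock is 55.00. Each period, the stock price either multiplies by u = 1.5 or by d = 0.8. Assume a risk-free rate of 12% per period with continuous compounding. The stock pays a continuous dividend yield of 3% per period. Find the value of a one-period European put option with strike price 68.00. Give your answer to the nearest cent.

Per-period risk-free factor R = e^0.12 = 1.1275; dividend-adjusted growth = e^(0.12−0.03) = 1.0942.
Risk-neutral probability p = (1.0942 − 0.8)/(1.5 − 0.8) = 0.2942/0.7000 = 0.4202
Terminal stock prices: S_u = 82.5, S_d = 44
Terminal payoffs (K − S): max(-14.5, 0) = 0, max(24, 0) = 24
Node 0 (S = 55): V_0 = e^(−0.12)·[0.4202·0.0000 + 0.5798·24.0000] = 12.3406

12.34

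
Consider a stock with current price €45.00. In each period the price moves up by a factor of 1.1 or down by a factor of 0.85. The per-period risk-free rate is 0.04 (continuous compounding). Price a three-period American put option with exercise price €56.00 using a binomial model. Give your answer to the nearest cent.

€11.00

Risk-neutral probability p = (e^0.04 − 0.85)/(1.1 − 0.85) = 0.1908/0.2500 = 0.7632
Terminal stock prices: S_uuu = 59.9, S_uud = 46.28, S_udd = 35.76, S_ddd = 27.64
Terminal payoffs (K − S): max(-3.895, 0) = 0, max(9.717, 0) = 9.717, max(20.24, 0) = 20.24, max(28.36, 0) = 28.36
Node uu (S = 54.45): continuation = e^(−0.04)·[0.7632·0.0000 + 0.2368·9.7175] = 2.2105; exercise value = 1.5500 ≤ continuation, so V_uu = 2.2105
Node ud (S = 42.08): continuation = e^(−0.04)·[0.7632·9.7175 + 0.2368·20.2362] = 11.7292; exercise value = 13.9250 > continuation, so V_ud = 13.9250 (exercise)
Node dd (S = 32.51): continuation = e^(−0.04)·[0.7632·20.2362 + 0.2368·28.3644] = 21.2917; exercise value = 23.4875 > continuation, so V_dd = 23.4875 (exercise)
Node u (S = 49.5): continuation = e^(−0.04)·[0.7632·2.2105 + 0.2368·13.9250] = 4.7885; exercise value = 6.5000 > continuation, so V_u = 6.5000 (exercise)
Node d (S = 38.25): continuation = e^(−0.04)·[0.7632·13.9250 + 0.2368·23.4875] = 15.5542; exercise value = 17.7500 > continuation, so V_d = 17.7500 (exercise)
Node 0 (S = 45): continuation = e^(−0.04)·[0.7632·6.5000 + 0.2368·17.7500] = 8.8042; exercise value = 11.0000 > continuation, so V_0 = 11.0000 (exercise)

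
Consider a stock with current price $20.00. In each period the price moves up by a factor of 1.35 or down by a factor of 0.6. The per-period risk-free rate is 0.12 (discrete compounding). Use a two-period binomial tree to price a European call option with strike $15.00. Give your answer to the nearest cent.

Risk-neutral probability p = (1 + 0.12 − 0.6)/(1.35 − 0.6) = 0.5200/0.7500 = 0.6933
Terminal stock prices: S_uu = 36.45, S_ud = 16.2, S_dd = 7.2
Terminal payoffs (S − K): max(21.45, 0) = 21.45, max(1.2, 0) = 1.2, max(-7.8, 0) = 0
Node u (S = 27): V_u = 1/1.12·[0.6933·21.4500 + 0.3067·1.2000] = 13.6071
Node d (S = 12): V_d = 1/1.12·[0.6933·1.2000 + 0.3067·0.0000] = 0.7429
Node 0 (S = 20): V_0 = 1/1.12·[0.6933·13.6071 + 0.3067·0.7429] = 8.6269

$8.63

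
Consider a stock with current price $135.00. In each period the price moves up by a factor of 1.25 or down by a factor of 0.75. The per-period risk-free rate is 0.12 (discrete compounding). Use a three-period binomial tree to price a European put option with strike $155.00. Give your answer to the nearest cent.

Risk-neutral probability p = (1 + 0.12 − 0.75)/(1.25 − 0.75) = 0.3700/0.5000 = 0.7400
Terminal stock prices: S_uuu = 263.7, S_uud = 158.2, S_udd = 94.92, S_ddd = 56.95
Terminal payoffs (K − S): max(-108.7, 0) = 0, max(-3.203, 0) = 0, max(60.08, 0) = 60.08, max(98.05, 0) = 98.05
Node uu (S = 210.9): V_uu = 1/1.12·[0.7400·0.0000 + 0.2600·0.0000] = 0.0000
Node ud (S = 126.6): V_ud = 1/1.12·[0.7400·0.0000 + 0.2600·60.0781] = 13.9467
Node dd (S = 75.94): V_dd = 1/1.12·[0.7400·60.0781 + 0.2600·98.0469] = 62.4554
Node u (S = 168.8): V_u = 1/1.12·[0.7400·0.0000 + 0.2600·13.9467] = 3.2376
Node d (S = 101.2): V_d = 1/1.12·[0.7400·13.9467 + 0.2600·62.4554] = 23.7134
Node 0 (S = 135): V_0 = 1/1.12·[0.7400·3.2376 + 0.2600·23.7134] = 7.6440

$7.64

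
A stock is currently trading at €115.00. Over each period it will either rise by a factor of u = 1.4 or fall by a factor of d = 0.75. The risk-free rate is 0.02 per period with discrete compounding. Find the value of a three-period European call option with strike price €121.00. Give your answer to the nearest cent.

€26.84

Risk-neutral probability p = (1 + 0.02 − 0.75)/(1.4 − 0.75) = 0.2700/0.6500 = 0.4154
Terminal stock prices: S_uuu = 315.6, S_uud = 169, S_udd = 90.56, S_ddd = 48.52
Terminal payoffs (S − K): max(194.6, 0) = 194.6, max(48.05, 0) = 48.05, max(-30.44, 0) = 0, max(-72.48, 0) = 0
Node uu (S = 225.4): V_uu = 1/1.02·[0.4154·194.5600 + 0.5846·48.0500] = 106.7725
Node ud (S = 120.8): V_ud = 1/1.02·[0.4154·48.0500 + 0.5846·0.0000] = 19.5679
Node dd (S = 64.69): V_dd = 1/1.02·[0.4154·0.0000 + 0.5846·0.0000] = 0.0000
Node u (S = 161): V_u = 1/1.02·[0.4154·106.7725 + 0.5846·19.5679] = 54.6974
Node d (S = 86.25): V_d = 1/1.02·[0.4154·19.5679 + 0.5846·0.0000] = 7.9688
Node 0 (S = 115): V_0 = 1/1.02·[0.4154·54.6974 + 0.5846·7.9688] = 26.8423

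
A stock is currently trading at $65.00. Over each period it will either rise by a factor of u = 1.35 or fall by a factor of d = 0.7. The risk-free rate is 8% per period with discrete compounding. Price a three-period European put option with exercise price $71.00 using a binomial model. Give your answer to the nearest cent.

Risk-neutral probability p = (1 + 0.08 − 0.7)/(1.35 − 0.7) = 0.3800/0.6500 = 0.5846
Terminal stock prices: S_uuu = 159.9, S_uud = 82.92, S_udd = 43, S_ddd = 22.29
Terminal payoffs (K − S): max(-88.92, 0) = 0, max(-11.92, 0) = 0, max(28, 0) = 28, max(48.71, 0) = 48.71
Node uu (S = 118.5): V_uu = 1/1.08·[0.5846·0.0000 + 0.4154·0.0000] = 0.0000
Node ud (S = 61.42): V_ud = 1/1.08·[0.5846·0.0000 + 0.4154·28.0025] = 10.7702
Node dd (S = 31.85): V_dd = 1/1.08·[0.5846·28.0025 + 0.4154·48.7050] = 33.8907
Node u (S = 87.75): V_u = 1/1.08·[0.5846·0.0000 + 0.4154·10.7702] = 4.1424
Node d (S = 45.5): V_d = 1/1.08·[0.5846·10.7702 + 0.4154·33.8907] = 18.8649
Node 0 (S = 65): V_0 = 1/1.08·[0.5846·4.1424 + 0.4154·18.8649] = 9.4981

$9.50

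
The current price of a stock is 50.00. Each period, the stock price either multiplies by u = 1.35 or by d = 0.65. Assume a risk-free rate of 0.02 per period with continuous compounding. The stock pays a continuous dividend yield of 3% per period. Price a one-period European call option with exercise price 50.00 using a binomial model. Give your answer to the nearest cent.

8.33

Per-period risk-free factor R = e^0.02 = 1.0202; dividend-adjusted growth = e^(0.02−0.03) = 0.9900.
Risk-neutral probability p = (0.9900 − 0.65)/(1.35 − 0.65) = 0.3400/0.7000 = 0.4858
Terminal stock prices: S_u = 67.5, S_d = 32.5
Terminal payoffs (S − K): max(17.5, 0) = 17.5, max(-17.5, 0) = 0
Node 0 (S = 50): V_0 = e^(−0.02)·[0.4858·17.5000 + 0.5142·0.0000] = 8.3329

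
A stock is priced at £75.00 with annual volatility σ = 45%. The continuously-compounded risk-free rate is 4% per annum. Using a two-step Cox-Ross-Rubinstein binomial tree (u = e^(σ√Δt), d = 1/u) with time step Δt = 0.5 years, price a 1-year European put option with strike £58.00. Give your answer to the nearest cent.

CRR parameters: u = e^(σ√Δt) = e^(0.45·√0.5) = 1.3746, d = 1/u = 0.7275
Per-period rate: rΔt = 0.04·0.5 = 0.02, so R = e^0.02 = 1.0202
Risk-neutral probability p = (e^0.02 − 0.7275)/(1.3746 − 0.7275) = 0.2927/0.6472 = 0.4523
Terminal stock prices: S_uu = 141.7, S_ud = 75, S_dd = 39.69
Terminal payoffs (K − S): max(-83.72, 0) = 0, max(-17, 0) = 0, max(18.31, 0) = 18.31
Node u (S = 103.1): V_u = e^(−0.02)·[0.4523·0.0000 + 0.5477·0.0000] = 0.0000
Node d (S = 54.56): V_d = e^(−0.02)·[0.4523·0.0000 + 0.5477·18.3103] = 9.8294
Node 0 (S = 75): V_0 = e^(−0.02)·[0.4523·0.0000 + 0.5477·9.8294] = 5.2767

£5.28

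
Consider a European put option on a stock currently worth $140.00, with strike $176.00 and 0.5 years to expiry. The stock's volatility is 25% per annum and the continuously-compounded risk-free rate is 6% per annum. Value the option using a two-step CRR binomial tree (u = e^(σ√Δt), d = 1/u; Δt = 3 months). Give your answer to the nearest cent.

$31.82

CRR parameters: u = e^(σ√Δt) = e^(0.25·√0.25) = 1.1331, d = 1/u = 0.8825
Per-period rate: rΔt = 0.06·0.25 = 0.015, so R = e^0.015 = 1.0151
Risk-neutral probability p = (e^0.015 − 0.8825)/(1.1331 − 0.8825) = 0.1326/0.2507 = 0.5291
Terminal stock prices: S_uu = 179.8, S_ud = 140, S_dd = 109
Terminal payoffs (K − S): max(-3.764, 0) = 0, max(36, 0) = 36, max(66.97, 0) = 66.97
Node u (S = 158.6): V_u = e^(−0.015)·[0.5291·0.0000 + 0.4709·36.0000] = 16.7005
Node d (S = 123.5): V_d = e^(−0.015)·[0.5291·36.0000 + 0.4709·66.9679] = 49.8301
Node 0 (S = 140): V_0 = e^(−0.015)·[0.5291·16.7005 + 0.4709·49.8301] = 31.8208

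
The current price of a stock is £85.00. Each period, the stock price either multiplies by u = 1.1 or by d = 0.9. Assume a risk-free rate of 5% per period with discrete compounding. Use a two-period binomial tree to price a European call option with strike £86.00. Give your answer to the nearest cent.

Risk-neutral probability p = (1 + 0.05 − 0.9)/(1.1 − 0.9) = 0.1500/0.2000 = 0.7500
Terminal stock prices: S_uu = 102.9, S_ud = 84.15, S_dd = 68.85
Terminal payoffs (S − K): max(16.85, 0) = 16.85, max(-1.85, 0) = 0, max(-17.15, 0) = 0
Node u (S = 93.5): V_u = 1/1.05·[0.7500·16.8500 + 0.2500·0.0000] = 12.0357
Node d (S = 76.5): V_d = 1/1.05·[0.7500·0.0000 + 0.2500·0.0000] = 0.0000
Node 0 (S = 85): V_0 = 1/1.05·[0.7500·12.0357 + 0.2500·0.0000] = 8.5969

£8.60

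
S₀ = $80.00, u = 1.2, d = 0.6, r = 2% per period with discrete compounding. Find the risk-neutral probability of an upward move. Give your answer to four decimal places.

Risk-neutral probability p = (1 + 0.02 − 0.6)/(1.2 − 0.6) = 0.4200/0.6000 = 0.7000

p = 0.7000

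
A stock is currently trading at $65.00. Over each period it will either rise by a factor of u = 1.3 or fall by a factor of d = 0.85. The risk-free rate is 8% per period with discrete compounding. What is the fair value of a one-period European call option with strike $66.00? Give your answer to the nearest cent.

$8.76

Risk-neutral probability p = (1 + 0.08 − 0.85)/(1.3 − 0.85) = 0.2300/0.4500 = 0.5111
Terminal stock prices: S_u = 84.5, S_d = 55.25
Terminal payoffs (S − K): max(18.5, 0) = 18.5, max(-10.75, 0) = 0
Node 0 (S = 65): V_0 = 1/1.08·[0.5111·18.5000 + 0.4889·0.0000] = 8.7551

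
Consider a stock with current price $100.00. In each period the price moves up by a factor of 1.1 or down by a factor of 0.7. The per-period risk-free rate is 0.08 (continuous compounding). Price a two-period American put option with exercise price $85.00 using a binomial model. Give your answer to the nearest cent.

Risk-neutral probability p = (e^0.08 − 0.7)/(1.1 − 0.7) = 0.3833/0.4000 = 0.9582
Terminal stock prices: S_uu = 121, S_ud = 77, S_dd = 49
Terminal payoffs (K − S): max(-36, 0) = 0, max(8, 0) = 8, max(36, 0) = 36
Node u (S = 110): continuation = e^(−0.08)·[0.9582·0.0000 + 0.0418·8.0000] = 0.3086; exercise value = 0.0000 ≤ continuation, so V_u = 0.3086
Node d (S = 70): continuation = e^(−0.08)·[0.9582·8.0000 + 0.0418·36.0000] = 8.4649; exercise value = 15.0000 > continuation, so V_d = 15.0000 (exercise)
Node 0 (S = 100): continuation = e^(−0.08)·[0.9582·0.3086 + 0.0418·15.0000] = 0.8515; exercise value = 0.0000 ≤ continuation, so V_0 = 0.8515

$0.85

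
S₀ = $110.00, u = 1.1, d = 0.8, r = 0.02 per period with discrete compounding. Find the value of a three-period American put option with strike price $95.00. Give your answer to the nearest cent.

Risk-neutral probability p = (1 + 0.02 − 0.8)/(1.1 − 0.8) = 0.2200/0.3000 = 0.7333
Terminal stock prices: S_uuu = 146.4, S_uud = 106.5, S_udd = 77.44, S_ddd = 56.32
Terminal payoffs (K − S): max(-51.41, 0) = 0, max(-11.48, 0) = 0, max(17.56, 0) = 17.56, max(38.68, 0) = 38.68
Node uu (S = 133.1): continuation = 1/1.02·[0.7333·0.0000 + 0.2667·0.0000] = 0.0000; exercise value = 0.0000 ≤ continuation, so V_uu = 0.0000
Node ud (S = 96.8): continuation = 1/1.02·[0.7333·0.0000 + 0.2667·17.5600] = 4.5908; exercise value = 0.0000 ≤ continuation, so V_ud = 4.5908
Node dd (S = 70.4): continuation = 1/1.02·[0.7333·17.5600 + 0.2667·38.6800] = 22.7373; exercise value = 24.6000 > continuation, so V_dd = 24.6000 (exercise)
Node u (S = 121): continuation = 1/1.02·[0.7333·0.0000 + 0.2667·4.5908] = 1.2002; exercise value = 0.0000 ≤ continuation, so V_u = 1.2002
Node d (S = 88): continuation = 1/1.02·[0.7333·4.5908 + 0.2667·24.6000] = 9.7320; exercise value = 7.0000 ≤ continuation, so V_d = 9.7320
Node 0 (S = 110): continuation = 1/1.02·[0.7333·1.2002 + 0.2667·9.7320] = 3.4072; exercise value = 0.0000 ≤ continuation, so V_0 = 3.4072

$3.41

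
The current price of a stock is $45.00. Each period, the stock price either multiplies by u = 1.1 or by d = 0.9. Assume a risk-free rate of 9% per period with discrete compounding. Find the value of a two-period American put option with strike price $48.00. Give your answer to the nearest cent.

$3.00

Risk-neutral probability p = (1 + 0.09 − 0.9)/(1.1 − 0.9) = 0.1900/0.2000 = 0.9500
Terminal stock prices: S_uu = 54.45, S_ud = 44.55, S_dd = 36.45
Terminal payoffs (K − S): max(-6.45, 0) = 0, max(3.45, 0) = 3.45, max(11.55, 0) = 11.55
Node u (S = 49.5): continuation = 1/1.09·[0.9500·0.0000 + 0.0500·3.4500] = 0.1583; exercise value = 0.0000 ≤ continuation, so V_u = 0.1583
Node d (S = 40.5): continuation = 1/1.09·[0.9500·3.4500 + 0.0500·11.5500] = 3.5367; exercise value = 7.5000 > continuation, so V_d = 7.5000 (exercise)
Node 0 (S = 45): continuation = 1/1.09·[0.9500·0.1583 + 0.0500·7.5000] = 0.4820; exercise value = 3.0000 > continuation, so V_0 = 3.0000 (exercise)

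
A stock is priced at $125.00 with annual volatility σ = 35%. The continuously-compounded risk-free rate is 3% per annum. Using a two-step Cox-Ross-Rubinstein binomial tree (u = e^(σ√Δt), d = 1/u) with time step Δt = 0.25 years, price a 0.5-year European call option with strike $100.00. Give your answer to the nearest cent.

CRR parameters: u = e^(σ√Δt) = e^(0.35·√0.25) = 1.1912, d = 1/u = 0.8395
Per-period rate: rΔt = 0.03·0.25 = 0.0075, so R = e^0.0075 = 1.0075
Risk-neutral probability p = (e^0.0075 − 0.8395)/(1.1912 − 0.8395) = 0.1681/0.3518 = 0.4778
Terminal stock prices: S_uu = 177.4, S_ud = 125, S_dd = 88.09
Terminal payoffs (S − K): max(77.38, 0) = 77.38, max(25, 0) = 25, max(-11.91, 0) = 0
Node u (S = 148.9): V_u = e^(−0.0075)·[0.4778·77.3834 + 0.5222·25.0000] = 49.6530
Node d (S = 104.9): V_d = e^(−0.0075)·[0.4778·25.0000 + 0.5222·0.0000] = 11.8548
Node 0 (S = 125): V_0 = e^(−0.0075)·[0.4778·49.6530 + 0.5222·11.8548] = 29.6898

$29.69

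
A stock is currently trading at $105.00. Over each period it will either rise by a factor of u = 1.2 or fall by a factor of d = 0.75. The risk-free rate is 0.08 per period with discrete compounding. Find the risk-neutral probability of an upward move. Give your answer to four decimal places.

Risk-neutral probability p = (1 + 0.08 − 0.75)/(1.2 − 0.75) = 0.3300/0.4500 = 0.7333

p = 0.7333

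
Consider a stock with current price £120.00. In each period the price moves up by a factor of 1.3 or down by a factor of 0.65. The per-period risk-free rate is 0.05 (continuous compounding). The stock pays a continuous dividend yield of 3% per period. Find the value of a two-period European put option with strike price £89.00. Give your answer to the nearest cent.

Per-period risk-free factor R = e^0.05 = 1.0513; dividend-adjusted growth = e^(0.05−0.03) = 1.0202.
Risk-neutral probability p = (1.0202 − 0.65)/(1.3 − 0.65) = 0.3702/0.6500 = 0.5695
Terminal stock prices: S_uu = 202.8, S_ud = 101.4, S_dd = 50.7
Terminal payoffs (K − S): max(-113.8, 0) = 0, max(-12.4, 0) = 0, max(38.3, 0) = 38.3
Node u (S = 156): V_u = e^(−0.05)·[0.5695·0.0000 + 0.4305·0.0000] = 0.0000
Node d (S = 78): V_d = e^(−0.05)·[0.5695·0.0000 + 0.4305·38.3000] = 15.6825
Node 0 (S = 120): V_0 = e^(−0.05)·[0.5695·0.0000 + 0.4305·15.6825] = 6.4215

£6.42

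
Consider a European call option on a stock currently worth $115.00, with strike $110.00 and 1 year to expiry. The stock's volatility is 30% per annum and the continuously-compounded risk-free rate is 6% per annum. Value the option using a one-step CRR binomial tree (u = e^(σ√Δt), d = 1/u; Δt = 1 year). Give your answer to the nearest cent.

CRR parameters: u = e^(σ√Δt) = e^(0.3·√1) = 1.3499, d = 1/u = 0.7408
Per-period rate: rΔt = 0.06·1 = 0.06, so R = e^0.06 = 1.0618
Risk-neutral probability p = (e^0.06 − 0.7408)/(1.3499 − 0.7408) = 0.3210/0.6090 = 0.5271
Terminal stock prices: S_u = 155.2, S_d = 85.19
Terminal payoffs (S − K): max(45.23, 0) = 45.23, max(-24.81, 0) = 0
Node 0 (S = 115): V_0 = e^(−0.06)·[0.5271·45.2338 + 0.4729·0.0000] = 22.4537

$22.45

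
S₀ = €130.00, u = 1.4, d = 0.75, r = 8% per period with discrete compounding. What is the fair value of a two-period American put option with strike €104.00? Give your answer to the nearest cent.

Risk-neutral probability p = (1 + 0.08 − 0.75)/(1.4 − 0.75) = 0.3300/0.6500 = 0.5077
Terminal stock prices: S_uu = 254.8, S_ud = 136.5, S_dd = 73.12
Terminal payoffs (K − S): max(-150.8, 0) = 0, max(-32.5, 0) = 0, max(30.88, 0) = 30.88
Node u (S = 182): continuation = 1/1.08·[0.5077·0.0000 + 0.4923·0.0000] = 0.0000; exercise value = 0.0000 ≤ continuation, so V_u = 0.0000
Node d (S = 97.5): continuation = 1/1.08·[0.5077·0.0000 + 0.4923·30.8750] = 14.0741; exercise value = 6.5000 ≤ continuation, so V_d = 14.0741
Node 0 (S = 130): continuation = 1/1.08·[0.5077·0.0000 + 0.4923·14.0741] = 6.4155; exercise value = 0.0000 ≤ continuation, so V_0 = 6.4155

€6.42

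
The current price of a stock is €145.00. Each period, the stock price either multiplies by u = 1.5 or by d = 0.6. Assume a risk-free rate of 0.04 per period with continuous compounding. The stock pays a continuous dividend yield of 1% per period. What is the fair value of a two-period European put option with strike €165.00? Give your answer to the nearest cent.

Per-period risk-free factor R = e^0.04 = 1.0408; dividend-adjusted growth = e^(0.04−0.01) = 1.0305.
Risk-neutral probability p = (1.0305 − 0.6)/(1.5 − 0.6) = 0.4305/0.9000 = 0.4783
Terminal stock prices: S_uu = 326.2, S_ud = 130.5, S_dd = 52.2
Terminal payoffs (K − S): max(-161.2, 0) = 0, max(34.5, 0) = 34.5, max(112.8, 0) = 112.8
Node u (S = 217.5): V_u = e^(−0.04)·[0.4783·0.0000 + 0.5217·34.5000] = 17.2935
Node d (S = 87): V_d = e^(−0.04)·[0.4783·34.5000 + 0.5217·112.8000] = 72.3959
Node 0 (S = 145): V_0 = e^(−0.04)·[0.4783·17.2935 + 0.5217·72.3959] = 44.2361

€44.24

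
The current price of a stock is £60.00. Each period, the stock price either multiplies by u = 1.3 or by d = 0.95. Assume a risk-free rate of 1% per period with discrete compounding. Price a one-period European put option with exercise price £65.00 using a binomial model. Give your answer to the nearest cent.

£6.56

Risk-neutral probability p = (1 + 0.01 − 0.95)/(1.3 − 0.95) = 0.0600/0.3500 = 0.1714
Terminal stock prices: S_u = 78, S_d = 57
Terminal payoffs (K − S): max(-13, 0) = 0, max(8, 0) = 8
Node 0 (S = 60): V_0 = 1/1.01·[0.1714·0.0000 + 0.8286·8.0000] = 6.5629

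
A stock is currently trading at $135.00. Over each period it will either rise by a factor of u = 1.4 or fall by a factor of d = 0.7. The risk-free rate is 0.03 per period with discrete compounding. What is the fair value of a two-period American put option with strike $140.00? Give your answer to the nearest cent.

$25.16

Risk-neutral probability p = (1 + 0.03 − 0.7)/(1.4 − 0.7) = 0.3300/0.7000 = 0.4714
Terminal stock prices: S_uu = 264.6, S_ud = 132.3, S_dd = 66.15
Terminal payoffs (K − S): max(-124.6, 0) = 0, max(7.7, 0) = 7.7, max(73.85, 0) = 73.85
Node u (S = 189): continuation = 1/1.03·[0.4714·0.0000 + 0.5286·7.7000] = 3.9515; exercise value = 0.0000 ≤ continuation, so V_u = 3.9515
Node d (S = 94.5): continuation = 1/1.03·[0.4714·7.7000 + 0.5286·73.8500] = 41.4223; exercise value = 45.5000 > continuation, so V_d = 45.5000 (exercise)
Node 0 (S = 135): continuation = 1/1.03·[0.4714·3.9515 + 0.5286·45.5000] = 25.1581; exercise value = 5.0000 ≤ continuation, so V_0 = 25.1581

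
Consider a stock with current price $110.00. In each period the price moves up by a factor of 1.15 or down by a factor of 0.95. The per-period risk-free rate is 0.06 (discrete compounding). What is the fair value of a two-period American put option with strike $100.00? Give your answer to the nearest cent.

$0.13

Risk-neutral probability p = (1 + 0.06 − 0.95)/(1.15 − 0.95) = 0.1100/0.2000 = 0.5500
Terminal stock prices: S_uu = 145.5, S_ud = 120.2, S_dd = 99.27
Terminal payoffs (K − S): max(-45.47, 0) = 0, max(-20.17, 0) = 0, max(0.725, 0) = 0.725
Node u (S = 126.5): continuation = 1/1.06·[0.5500·0.0000 + 0.4500·0.0000] = 0.0000; exercise value = 0.0000 ≤ continuation, so V_u = 0.0000
Node d (S = 104.5): continuation = 1/1.06·[0.5500·0.0000 + 0.4500·0.7250] = 0.3078; exercise value = 0.0000 ≤ continuation, so V_d = 0.3078
Node 0 (S = 110): continuation = 1/1.06·[0.5500·0.0000 + 0.4500·0.3078] = 0.1307; exercise value = 0.0000 ≤ continuation, so V_0 = 0.1307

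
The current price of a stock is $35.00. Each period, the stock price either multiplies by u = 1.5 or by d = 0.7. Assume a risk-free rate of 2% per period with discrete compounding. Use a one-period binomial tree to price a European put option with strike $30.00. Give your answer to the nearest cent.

$3.24

Risk-neutral probability p = (1 + 0.02 − 0.7)/(1.5 − 0.7) = 0.3200/0.8000 = 0.4000
Terminal stock prices: S_u = 52.5, S_d = 24.5
Terminal payoffs (K − S): max(-22.5, 0) = 0, max(5.5, 0) = 5.5
Node 0 (S = 35): V_0 = 1/1.02·[0.4000·0.0000 + 0.6000·5.5000] = 3.2353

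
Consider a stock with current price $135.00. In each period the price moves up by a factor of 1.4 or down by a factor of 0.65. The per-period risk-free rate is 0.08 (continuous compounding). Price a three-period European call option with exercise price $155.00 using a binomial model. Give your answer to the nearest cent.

$38.33

Risk-neutral probability p = (e^0.08 − 0.65)/(1.4 − 0.65) = 0.4333/0.7500 = 0.5777
Terminal stock prices: S_uuu = 370.4, S_uud = 172, S_udd = 79.85, S_ddd = 37.07
Terminal payoffs (S − K): max(215.4, 0) = 215.4, max(16.99, 0) = 16.99, max(-75.15, 0) = 0, max(-117.9, 0) = 0
Node uu (S = 264.6): V_uu = e^(−0.08)·[0.5777·215.4400 + 0.4223·16.9900] = 121.5170
Node ud (S = 122.9): V_ud = e^(−0.08)·[0.5777·16.9900 + 0.4223·0.0000] = 9.0608
Node dd (S = 57.04): V_dd = e^(−0.08)·[0.5777·0.0000 + 0.4223·0.0000] = 0.0000
Node u (S = 189): V_u = e^(−0.08)·[0.5777·121.5170 + 0.4223·9.0608] = 68.3369
Node d (S = 87.75): V_d = e^(−0.08)·[0.5777·9.0608 + 0.4223·0.0000] = 4.8321
Node 0 (S = 135): V_0 = e^(−0.08)·[0.5777·68.3369 + 0.4223·4.8321] = 38.3277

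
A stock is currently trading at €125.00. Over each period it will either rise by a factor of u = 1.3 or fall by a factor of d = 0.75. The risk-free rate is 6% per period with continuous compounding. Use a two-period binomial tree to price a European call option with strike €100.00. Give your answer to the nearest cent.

€41.25

Risk-neutral probability p = (e^0.06 − 0.75)/(1.3 − 0.75) = 0.3118/0.5500 = 0.5670
Terminal stock prices: S_uu = 211.3, S_ud = 121.9, S_dd = 70.31
Terminal payoffs (S − K): max(111.3, 0) = 111.3, max(21.88, 0) = 21.88, max(-29.69, 0) = 0
Node u (S = 162.5): V_u = e^(−0.06)·[0.5670·111.2500 + 0.4330·21.8750] = 68.3235
Node d (S = 93.75): V_d = e^(−0.06)·[0.5670·21.8750 + 0.4330·0.0000] = 11.6803
Node 0 (S = 125): V_0 = e^(−0.06)·[0.5670·68.3235 + 0.4330·11.6803] = 41.2452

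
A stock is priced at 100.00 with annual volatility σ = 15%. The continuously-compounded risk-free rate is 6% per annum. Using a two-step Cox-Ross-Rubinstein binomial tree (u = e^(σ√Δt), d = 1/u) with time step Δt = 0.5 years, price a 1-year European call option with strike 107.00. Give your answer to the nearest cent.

5.96

CRR parameters: u = e^(σ√Δt) = e^(0.15·√0.5) = 1.1119, d = 1/u = 0.8994
Per-period rate: rΔt = 0.06·0.5 = 0.03, so R = e^0.03 = 1.0305
Risk-neutral probability p = (e^0.03 − 0.8994)/(1.1119 − 0.8994) = 0.1311/0.2125 = 0.6168
Terminal stock prices: S_uu = 123.6, S_ud = 100, S_dd = 80.89
Terminal payoffs (S − K): max(16.63, 0) = 16.63, max(-7, 0) = 0, max(-26.11, 0) = 0
Node u (S = 111.2): V_u = e^(−0.03)·[0.6168·16.6311 + 0.3832·0.0000] = 9.9550
Node d (S = 89.94): V_d = e^(−0.03)·[0.6168·0.0000 + 0.3832·0.0000] = 0.0000
Node 0 (S = 100): V_0 = e^(−0.03)·[0.6168·9.9550 + 0.3832·0.0000] = 5.9588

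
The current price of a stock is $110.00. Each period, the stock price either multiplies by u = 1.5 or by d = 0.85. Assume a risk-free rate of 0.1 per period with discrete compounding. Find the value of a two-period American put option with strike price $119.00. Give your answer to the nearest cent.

$14.27

Risk-neutral probability p = (1 + 0.1 − 0.85)/(1.5 − 0.85) = 0.2500/0.6500 = 0.3846
Terminal stock prices: S_uu = 247.5, S_ud = 140.2, S_dd = 79.47
Terminal payoffs (K − S): max(-128.5, 0) = 0, max(-21.25, 0) = 0, max(39.53, 0) = 39.53
Node u (S = 165): continuation = 1/1.1·[0.3846·0.0000 + 0.6154·0.0000] = 0.0000; exercise value = 0.0000 ≤ continuation, so V_u = 0.0000
Node d (S = 93.5): continuation = 1/1.1·[0.3846·0.0000 + 0.6154·39.5250] = 22.1119; exercise value = 25.5000 > continuation, so V_d = 25.5000 (exercise)
Node 0 (S = 110): continuation = 1/1.1·[0.3846·0.0000 + 0.6154·25.5000] = 14.2657; exercise value = 9.0000 ≤ continuation, so V_0 = 14.2657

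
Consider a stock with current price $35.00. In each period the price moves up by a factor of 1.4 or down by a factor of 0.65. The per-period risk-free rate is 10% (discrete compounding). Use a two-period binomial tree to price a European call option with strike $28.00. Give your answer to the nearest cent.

$13.61

Risk-neutral probability p = (1 + 0.1 − 0.65)/(1.4 − 0.65) = 0.4500/0.7500 = 0.6000
Terminal stock prices: S_uu = 68.6, S_ud = 31.85, S_dd = 14.79
Terminal payoffs (S − K): max(40.6, 0) = 40.6, max(3.85, 0) = 3.85, max(-13.21, 0) = 0
Node u (S = 49): V_u = 1/1.1·[0.6000·40.6000 + 0.4000·3.8500] = 23.5455
Node d (S = 22.75): V_d = 1/1.1·[0.6000·3.8500 + 0.4000·0.0000] = 2.1000
Node 0 (S = 35): V_0 = 1/1.1·[0.6000·23.5455 + 0.4000·2.1000] = 13.6066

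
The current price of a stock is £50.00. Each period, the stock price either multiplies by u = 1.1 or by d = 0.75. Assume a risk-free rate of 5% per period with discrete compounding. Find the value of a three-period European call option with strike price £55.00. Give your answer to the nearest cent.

Risk-neutral probability p = (1 + 0.05 − 0.75)/(1.1 − 0.75) = 0.3000/0.3500 = 0.8571
Terminal stock prices: S_uuu = 66.55, S_uud = 45.38, S_udd = 30.94, S_ddd = 21.09
Terminal payoffs (S − K): max(11.55, 0) = 11.55, max(-9.625, 0) = 0, max(-24.06, 0) = 0, max(-33.91, 0) = 0
Node uu (S = 60.5): V_uu = 1/1.05·[0.8571·11.5500 + 0.1429·0.0000] = 9.4286
Node ud (S = 41.25): V_ud = 1/1.05·[0.8571·0.0000 + 0.1429·0.0000] = 0.0000
Node dd (S = 28.12): V_dd = 1/1.05·[0.8571·0.0000 + 0.1429·0.0000] = 0.0000
Node u (S = 55): V_u = 1/1.05·[0.8571·9.4286 + 0.1429·0.0000] = 7.6968
Node d (S = 37.5): V_d = 1/1.05·[0.8571·0.0000 + 0.1429·0.0000] = 0.0000
Node 0 (S = 50): V_0 = 1/1.05·[0.8571·7.6968 + 0.1429·0.0000] = 6.2831

£6.28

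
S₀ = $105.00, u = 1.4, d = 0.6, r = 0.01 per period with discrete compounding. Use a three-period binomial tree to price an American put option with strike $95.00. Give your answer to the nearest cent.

$23.28

Risk-neutral probability p = (1 + 0.01 − 0.6)/(1.4 − 0.6) = 0.4100/0.8000 = 0.5125
Terminal stock prices: S_uuu = 288.1, S_uud = 123.5, S_udd = 52.92, S_ddd = 22.68
Terminal payoffs (K − S): max(-193.1, 0) = 0, max(-28.48, 0) = 0, max(42.08, 0) = 42.08, max(72.32, 0) = 72.32
Node uu (S = 205.8): continuation = 1/1.01·[0.5125·0.0000 + 0.4875·0.0000] = 0.0000; exercise value = 0.0000 ≤ continuation, so V_uu = 0.0000
Node ud (S = 88.2): continuation = 1/1.01·[0.5125·0.0000 + 0.4875·42.0800] = 20.3109; exercise value = 6.8000 ≤ continuation, so V_ud = 20.3109
Node dd (S = 37.8): continuation = 1/1.01·[0.5125·42.0800 + 0.4875·72.3200] = 56.2594; exercise value = 57.2000 > continuation, so V_dd = 57.2000 (exercise)
Node u (S = 147): continuation = 1/1.01·[0.5125·0.0000 + 0.4875·20.3109] = 9.8035; exercise value = 0.0000 ≤ continuation, so V_u = 9.8035
Node d (S = 63): continuation = 1/1.01·[0.5125·20.3109 + 0.4875·57.2000] = 37.9152; exercise value = 32.0000 ≤ continuation, so V_d = 37.9152
Node 0 (S = 105): continuation = 1/1.01·[0.5125·9.8035 + 0.4875·37.9152] = 23.2752; exercise value = 0.0000 ≤ continuation, so V_0 = 23.2752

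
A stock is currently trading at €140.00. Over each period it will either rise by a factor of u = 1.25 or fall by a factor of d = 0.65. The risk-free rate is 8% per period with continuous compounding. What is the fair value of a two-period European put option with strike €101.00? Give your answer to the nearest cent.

Risk-neutral probability p = (e^0.08 − 0.65)/(1.25 − 0.65) = 0.4333/0.6000 = 0.7221
Terminal stock prices: S_uu = 218.8, S_ud = 113.8, S_dd = 59.15
Terminal payoffs (K − S): max(-117.8, 0) = 0, max(-12.75, 0) = 0, max(41.85, 0) = 41.85
Node u (S = 175): V_u = e^(−0.08)·[0.7221·0.0000 + 0.2779·0.0000] = 0.0000
Node d (S = 91): V_d = e^(−0.08)·[0.7221·0.0000 + 0.2779·41.8500] = 10.7342
Node 0 (S = 140): V_0 = e^(−0.08)·[0.7221·0.0000 + 0.2779·10.7342] = 2.7532

€2.75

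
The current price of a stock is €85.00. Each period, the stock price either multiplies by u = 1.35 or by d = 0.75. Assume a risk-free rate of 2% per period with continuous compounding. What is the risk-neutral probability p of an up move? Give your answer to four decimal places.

Risk-neutral probability p = (e^0.02 − 0.75)/(1.35 − 0.75) = 0.2702/0.6000 = 0.4503

p = 0.4503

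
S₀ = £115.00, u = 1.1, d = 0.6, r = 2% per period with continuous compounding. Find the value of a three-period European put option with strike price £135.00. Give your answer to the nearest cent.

Risk-neutral probability p = (e^0.02 − 0.6)/(1.1 − 0.6) = 0.4202/0.5000 = 0.8404
Terminal stock prices: S_uuu = 153.1, S_uud = 83.49, S_udd = 45.54, S_ddd = 24.84
Terminal payoffs (K − S): max(-18.07, 0) = 0, max(51.51, 0) = 51.51, max(89.46, 0) = 89.46, max(110.2, 0) = 110.2
Node uu (S = 139.2): V_uu = e^(−0.02)·[0.8404·0.0000 + 0.1596·51.5100] = 8.0581
Node ud (S = 75.9): V_ud = e^(−0.02)·[0.8404·51.5100 + 0.1596·89.4600] = 56.4268
Node dd (S = 41.4): V_dd = e^(−0.02)·[0.8404·89.4600 + 0.1596·110.1600] = 90.9268
Node u (S = 126.5): V_u = e^(−0.02)·[0.8404·8.0581 + 0.1596·56.4268] = 15.4652
Node d (S = 69): V_d = e^(−0.02)·[0.8404·56.4268 + 0.1596·90.9268] = 60.7066
Node 0 (S = 115): V_0 = e^(−0.02)·[0.8404·15.4652 + 0.1596·60.7066] = 22.2364

£22.24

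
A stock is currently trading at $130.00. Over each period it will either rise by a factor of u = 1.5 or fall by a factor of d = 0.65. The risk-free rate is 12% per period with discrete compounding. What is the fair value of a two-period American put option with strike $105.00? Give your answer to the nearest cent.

Risk-neutral probability p = (1 + 0.12 − 0.65)/(1.5 − 0.65) = 0.4700/0.8500 = 0.5529
Terminal stock prices: S_uu = 292.5, S_ud = 126.8, S_dd = 54.93
Terminal payoffs (K − S): max(-187.5, 0) = 0, max(-21.75, 0) = 0, max(50.07, 0) = 50.07
Node u (S = 195): continuation = 1/1.12·[0.5529·0.0000 + 0.4471·0.0000] = 0.0000; exercise value = 0.0000 ≤ continuation, so V_u = 0.0000
Node d (S = 84.5): continuation = 1/1.12·[0.5529·0.0000 + 0.4471·50.0750] = 19.9879; exercise value = 20.5000 > continuation, so V_d = 20.5000 (exercise)
Node 0 (S = 130): continuation = 1/1.12·[0.5529·0.0000 + 0.4471·20.5000] = 8.1828; exercise value = 0.0000 ≤ continuation, so V_0 = 8.1828

$8.18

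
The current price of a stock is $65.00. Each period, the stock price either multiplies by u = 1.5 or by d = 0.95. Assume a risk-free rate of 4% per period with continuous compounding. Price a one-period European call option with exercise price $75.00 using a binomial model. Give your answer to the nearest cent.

Risk-neutral probability p = (e^0.04 − 0.95)/(1.5 − 0.95) = 0.0908/0.5500 = 0.1651
Terminal stock prices: S_u = 97.5, S_d = 61.75
Terminal payoffs (S − K): max(22.5, 0) = 22.5, max(-13.25, 0) = 0
Node 0 (S = 65): V_0 = e^(−0.04)·[0.1651·22.5000 + 0.8349·0.0000] = 3.5693

$3.57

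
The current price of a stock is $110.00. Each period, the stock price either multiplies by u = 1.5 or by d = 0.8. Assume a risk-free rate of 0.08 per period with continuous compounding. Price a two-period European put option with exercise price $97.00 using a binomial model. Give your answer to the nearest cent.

Risk-neutral probability p = (e^0.08 − 0.8)/(1.5 − 0.8) = 0.2833/0.7000 = 0.4047
Terminal stock prices: S_uu = 247.5, S_ud = 132, S_dd = 70.4
Terminal payoffs (K − S): max(-150.5, 0) = 0, max(-35, 0) = 0, max(26.6, 0) = 26.6
Node u (S = 165): V_u = e^(−0.08)·[0.4047·0.0000 + 0.5953·0.0000] = 0.0000
Node d (S = 88): V_d = e^(−0.08)·[0.4047·0.0000 + 0.5953·26.6000] = 14.6176
Node 0 (S = 110): V_0 = e^(−0.08)·[0.4047·0.0000 + 0.5953·14.6176] = 8.0329

$8.03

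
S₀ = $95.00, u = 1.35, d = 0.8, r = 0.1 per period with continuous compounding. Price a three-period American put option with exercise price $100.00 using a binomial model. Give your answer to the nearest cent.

Risk-neutral probability p = (e^0.1 − 0.8)/(1.35 − 0.8) = 0.3052/0.5500 = 0.5549
Terminal stock prices: S_uuu = 233.7, S_uud = 138.5, S_udd = 82.08, S_ddd = 48.64
Terminal payoffs (K − S): max(-133.7, 0) = 0, max(-38.51, 0) = 0, max(17.92, 0) = 17.92, max(51.36, 0) = 51.36
Node uu (S = 173.1): continuation = e^(−0.1)·[0.5549·0.0000 + 0.4451·0.0000] = 0.0000; exercise value = 0.0000 ≤ continuation, so V_uu = 0.0000
Node ud (S = 102.6): continuation = e^(−0.1)·[0.5549·0.0000 + 0.4451·17.9200] = 7.2179; exercise value = 0.0000 ≤ continuation, so V_ud = 7.2179
Node dd (S = 60.8): continuation = e^(−0.1)·[0.5549·17.9200 + 0.4451·51.3600] = 29.6837; exercise value = 39.2000 > continuation, so V_dd = 39.2000 (exercise)
Node u (S = 128.2): continuation = e^(−0.1)·[0.5549·0.0000 + 0.4451·7.2179] = 2.9072; exercise value = 0.0000 ≤ continuation, so V_u = 2.9072
Node d (S = 76): continuation = e^(−0.1)·[0.5549·7.2179 + 0.4451·39.2000] = 19.4128; exercise value = 24.0000 > continuation, so V_d = 24.0000 (exercise)
Node 0 (S = 95): continuation = e^(−0.1)·[0.5549·2.9072 + 0.4451·24.0000] = 11.1264; exercise value = 5.0000 ≤ continuation, so V_0 = 11.1264

$11.13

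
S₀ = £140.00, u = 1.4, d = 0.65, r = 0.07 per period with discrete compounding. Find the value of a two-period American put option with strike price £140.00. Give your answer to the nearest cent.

£22.86

Risk-neutral probability p = (1 + 0.07 − 0.65)/(1.4 − 0.65) = 0.4200/0.7500 = 0.5600
Terminal stock prices: S_uu = 274.4, S_ud = 127.4, S_dd = 59.15
Terminal payoffs (K − S): max(-134.4, 0) = 0, max(12.6, 0) = 12.6, max(80.85, 0) = 80.85
Node u (S = 196): continuation = 1/1.07·[0.5600·0.0000 + 0.4400·12.6000] = 5.1813; exercise value = 0.0000 ≤ continuation, so V_u = 5.1813
Node d (S = 91): continuation = 1/1.07·[0.5600·12.6000 + 0.4400·80.8500] = 39.8411; exercise value = 49.0000 > continuation, so V_d = 49.0000 (exercise)
Node 0 (S = 140): continuation = 1/1.07·[0.5600·5.1813 + 0.4400·49.0000] = 22.8612; exercise value = 0.0000 ≤ continuation, so V_0 = 22.8612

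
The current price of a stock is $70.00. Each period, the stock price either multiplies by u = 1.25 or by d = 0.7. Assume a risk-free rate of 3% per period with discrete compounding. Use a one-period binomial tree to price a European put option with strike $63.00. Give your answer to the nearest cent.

Risk-neutral probability p = (1 + 0.03 − 0.7)/(1.25 − 0.7) = 0.3300/0.5500 = 0.6000
Terminal stock prices: S_u = 87.5, S_d = 49
Terminal payoffs (K − S): max(-24.5, 0) = 0, max(14, 0) = 14
Node 0 (S = 70): V_0 = 1/1.03·[0.6000·0.0000 + 0.4000·14.0000] = 5.4369

$5.44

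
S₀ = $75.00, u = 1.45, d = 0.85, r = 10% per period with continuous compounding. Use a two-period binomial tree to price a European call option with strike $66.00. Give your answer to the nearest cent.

Risk-neutral probability p = (e^0.1 − 0.85)/(1.45 − 0.85) = 0.2552/0.6000 = 0.4253
Terminal stock prices: S_uu = 157.7, S_ud = 92.44, S_dd = 54.19
Terminal payoffs (S − K): max(91.69, 0) = 91.69, max(26.44, 0) = 26.44, max(-11.81, 0) = 0
Node u (S = 108.8): V_u = e^(−0.1)·[0.4253·91.6875 + 0.5747·26.4375] = 49.0307
Node d (S = 63.75): V_d = e^(−0.1)·[0.4253·26.4375 + 0.5747·0.0000] = 10.1735
Node 0 (S = 75): V_0 = e^(−0.1)·[0.4253·49.0307 + 0.5747·10.1735] = 24.1582

$24.16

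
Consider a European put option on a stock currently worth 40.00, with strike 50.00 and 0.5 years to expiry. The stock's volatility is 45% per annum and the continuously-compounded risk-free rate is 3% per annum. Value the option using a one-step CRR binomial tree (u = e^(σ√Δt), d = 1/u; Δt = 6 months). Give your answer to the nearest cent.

CRR parameters: u = e^(σ√Δt) = e^(0.45·√0.5) = 1.3746, d = 1/u = 0.7275
Per-period rate: rΔt = 0.03·0.5 = 0.015, so R = e^0.015 = 1.0151
Risk-neutral probability p = (e^0.015 − 0.7275)/(1.3746 − 0.7275) = 0.2877/0.6472 = 0.4445
Terminal stock prices: S_u = 54.99, S_d = 29.1
Terminal payoffs (K − S): max(-4.986, 0) = 0, max(20.9, 0) = 20.9
Node 0 (S = 40): V_0 = e^(−0.015)·[0.4445·0.0000 + 0.5555·20.9017] = 11.4387

11.44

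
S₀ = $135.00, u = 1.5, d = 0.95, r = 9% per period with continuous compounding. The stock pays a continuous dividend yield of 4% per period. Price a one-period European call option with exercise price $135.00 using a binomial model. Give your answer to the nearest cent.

Per-period risk-free factor R = e^0.09 = 1.0942; dividend-adjusted growth = e^(0.09−0.04) = 1.0513.
Risk-neutral probability p = (1.0513 − 0.95)/(1.5 − 0.95) = 0.1013/0.5500 = 0.1841
Terminal stock prices: S_u = 202.5, S_d = 128.2
Terminal payoffs (S − K): max(67.5, 0) = 67.5, max(-6.75, 0) = 0
Node 0 (S = 135): V_0 = e^(−0.09)·[0.1841·67.5000 + 0.8159·0.0000] = 11.3590

$11.36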